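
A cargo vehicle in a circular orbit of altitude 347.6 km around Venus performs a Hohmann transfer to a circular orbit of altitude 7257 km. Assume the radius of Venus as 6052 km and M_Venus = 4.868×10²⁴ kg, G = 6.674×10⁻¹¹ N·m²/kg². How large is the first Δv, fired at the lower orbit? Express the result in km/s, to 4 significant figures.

Δv ≈ 1.155 km/s

μ = GM = 6.674×10⁻¹¹ × 4.868×10²⁴ = 3.249×10¹⁴ m³/s².
r₁ = 6052 + 347.6 = 6399.6 km = 6.3996×10⁶ m.
r₂ = 6052 + 7257 = 13309 km = 1.3309×10⁷ m.
Transfer ellipse a_t = (r₁ + r₂)/2 = 9.854×10⁶ m.
At r₁: circular v_c1 = √(μ/r₁) = 7125 m/s; transfer-periapsis v_p = √[μ(2/r₁ − 1/a_t)] = 8280 m/s.
Δv₁ = v_p − v_c1 = 1155 m/s.
= 1.155 km/s.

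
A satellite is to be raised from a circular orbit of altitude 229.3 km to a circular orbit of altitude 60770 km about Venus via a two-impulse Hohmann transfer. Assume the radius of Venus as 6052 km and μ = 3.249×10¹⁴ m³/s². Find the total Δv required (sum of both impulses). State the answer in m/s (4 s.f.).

Δv_total ≈ 3823 m/s

r₁ = 6052 + 229.3 = 6281.3 km = 6.2813×10⁶ m.
r₂ = 6052 + 60770 = 66822 km = 6.6822×10⁷ m.
Transfer ellipse a_t = (r₁ + r₂)/2 = 3.655×10⁷ m.
At r₁: circular v_c1 = √(μ/r₁) = 7192 m/s; transfer-periapsis v_p = √[μ(2/r₁ − 1/a_t)] = 9724 m/s.
Δv₁ = v_p − v_c1 = 2532 m/s.
At r₂: circular v_c2 = √(μ/r₂) = 2205 m/s; transfer-apoapsis v_a = √[μ(2/r₂ − 1/a_t)] = 914.1 m/s.
Δv₂ = v_c2 − v_a = 1291 m/s.
Total Δv = Δv₁ + Δv₂ = 3823 m/s.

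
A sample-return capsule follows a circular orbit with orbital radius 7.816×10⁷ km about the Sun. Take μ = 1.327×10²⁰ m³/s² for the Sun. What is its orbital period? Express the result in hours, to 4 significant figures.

T ≈ 3311 hours

r = 7.816×10⁷ km = 7.816×10¹⁰ m.
Kepler's third law: T = 2π√(r³/μ) = 2π√((7.816×10¹⁰)³ / 1.327×10²⁰).
r³/μ = 3.598×10¹² s², so T = 2π × 1.897×10⁶ = 1.192×10⁷ s.
Converting: 1.192×10⁷ s ÷ 3600 = 3311 hours.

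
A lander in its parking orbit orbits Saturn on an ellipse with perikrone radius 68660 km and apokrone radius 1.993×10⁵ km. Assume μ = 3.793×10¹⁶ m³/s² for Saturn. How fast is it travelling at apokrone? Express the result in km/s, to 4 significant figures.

Semi-major axis a = (r_p + r_a)/2 = 1.3398×10⁵ km = 1.340×10⁸ m.
Vis-viva: v² = μ(2/r − 1/a) = 3.793×10¹⁶ × (1.004×10⁻⁸ − 7.464×10⁻⁹) = 9.753×10⁷ m²/s².
v = 9876 m/s = 9.876 km/s.

v ≈ 9.876 km/s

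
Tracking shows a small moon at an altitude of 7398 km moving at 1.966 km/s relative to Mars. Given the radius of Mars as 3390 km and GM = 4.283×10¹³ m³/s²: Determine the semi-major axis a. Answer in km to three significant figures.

a ≈ 10500 km

r = 3390 + 7398 = 10788 km = 1.079×10⁷ m.
Vis-viva rearranged: 1/a = 2/r − v²/μ = 1.854×10⁻⁷ − 9.024×10⁻⁸ = 9.515×10⁻⁸ m⁻¹.
a = 1.051×10⁷ m = 10510 km.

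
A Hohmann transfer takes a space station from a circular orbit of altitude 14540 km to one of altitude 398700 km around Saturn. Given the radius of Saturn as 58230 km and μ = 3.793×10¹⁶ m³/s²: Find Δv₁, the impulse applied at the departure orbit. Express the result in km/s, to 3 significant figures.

Δv ≈ 7.16 km/s

r₁ = 58230 + 14540 = 72770 km = 7.2770×10⁷ m.
r₂ = 58230 + 398700 = 456930 km = 4.5693×10⁸ m.
Transfer ellipse a_t = (r₁ + r₂)/2 = 2.648×10⁸ m.
At r₁: circular v_c1 = √(μ/r₁) = 22830 m/s; transfer-perikrone v_p = √[μ(2/r₁ − 1/a_t)] = 29990 m/s.
Δv₁ = v_p − v_c1 = 7157 m/s.
= 7.157 km/s.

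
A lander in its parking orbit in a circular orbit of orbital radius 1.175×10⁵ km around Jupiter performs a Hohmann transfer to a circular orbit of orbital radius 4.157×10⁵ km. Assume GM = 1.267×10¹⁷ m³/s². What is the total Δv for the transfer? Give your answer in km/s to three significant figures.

Δv_total ≈ 14.0 km/s

r₁ = 1.175×10⁵ km = 1.175×10⁸ m.
r₂ = 4.157×10⁵ km = 4.157×10⁸ m.
Transfer ellipse a_t = (r₁ + r₂)/2 = 2.666×10⁸ m.
At r₁: circular v_c1 = √(μ/r₁) = 32840 m/s; transfer-perijove v_p = √[μ(2/r₁ − 1/a_t)] = 41000 m/s.
Δv₁ = v_p − v_c1 = 8167 m/s.
At r₂: circular v_c2 = √(μ/r₂) = 17460 m/s; transfer-apojove v_a = √[μ(2/r₂ − 1/a_t)] = 11590 m/s.
Δv₂ = v_c2 − v_a = 5868 m/s.
Total Δv = Δv₁ + Δv₂ = 14030 m/s = 14.03 km/s.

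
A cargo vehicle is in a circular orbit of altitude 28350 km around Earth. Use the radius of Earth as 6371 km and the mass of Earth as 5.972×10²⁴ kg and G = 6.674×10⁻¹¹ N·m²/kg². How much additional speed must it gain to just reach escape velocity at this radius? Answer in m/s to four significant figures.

Δv ≈ 1403 m/s

μ = GM = 6.674×10⁻¹¹ × 5.972×10²⁴ = 3.986×10¹⁴ m³/s².
r = 6371 + 28350 = 34721 km = 3.4721×10⁷ m.
Circular speed v_c = √(μ/r) = 3388 m/s.
Escape speed v_esc = √(2μ/r) = √2 × v_c = 4792 m/s.
Δv = v_esc − v_c = 1403 m/s.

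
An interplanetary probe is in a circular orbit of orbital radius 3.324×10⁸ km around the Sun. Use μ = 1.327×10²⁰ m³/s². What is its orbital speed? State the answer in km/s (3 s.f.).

v ≈ 20.0 km/s

r = 3.324×10⁸ km = 3.324×10¹¹ m.
For a circular orbit v = √(μ/r) = √(1.327×10²⁰ / 3.324×10¹¹) = √(3.992×10⁸) = 19980 m/s.
That is 19.98 km/s.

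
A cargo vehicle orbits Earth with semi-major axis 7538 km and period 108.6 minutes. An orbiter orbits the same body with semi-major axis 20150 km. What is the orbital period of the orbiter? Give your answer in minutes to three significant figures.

T₂ ≈ 475 minutes

Kepler's third law: T² ∝ a³, so T₂ = T₁ (a₂/a₁)^(3/2).
a₂/a₁ = 2.673, (a₂/a₁)^(3/2) = 4.370.
T₂ = 108.6 × 4.370 = 474.6 minutes.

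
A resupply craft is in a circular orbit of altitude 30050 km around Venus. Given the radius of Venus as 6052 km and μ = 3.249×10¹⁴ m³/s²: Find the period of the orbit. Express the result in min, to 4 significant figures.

T ≈ 1260 min

r = 6052 + 30050 = 36102 km = 3.6102×10⁷ m.
Kepler's third law: T = 2π√(r³/μ) = 2π√((3.610×10⁷)³ / 3.249×10¹⁴).
r³/μ = 1.448×10⁸ s², so T = 2π × 1.203×10⁴ = 7.561×10⁴ s.
Converting: 7.561×10⁴ s ÷ 60.00 = 1260 min.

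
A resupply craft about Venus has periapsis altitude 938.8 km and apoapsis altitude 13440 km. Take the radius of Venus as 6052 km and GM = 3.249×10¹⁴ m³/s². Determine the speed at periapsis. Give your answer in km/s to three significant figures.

v ≈ 8.27 km/s

r_p = 6052 + 938.8 = 6990.8 km = 6.9908×10⁶ m.
r_a = 6052 + 13440 = 19492 km = 1.9492×10⁷ m.
Semi-major axis a = (r_p + r_a)/2 = 13241 km = 1.324×10⁷ m.
Vis-viva: v² = μ(2/r − 1/a) = 3.249×10¹⁴ × (2.861×10⁻⁷ − 7.552×10⁻⁸) = 6.841×10⁷ m²/s².
v = 8271 m/s = 8.271 km/s.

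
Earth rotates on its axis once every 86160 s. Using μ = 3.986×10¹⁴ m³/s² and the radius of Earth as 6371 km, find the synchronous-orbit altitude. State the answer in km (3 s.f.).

A synchronous orbit has period T, so by Kepler's third law a = (μT²/4π²)^(1/3).
μT²/4π² = 3.986×10¹⁴ × (8.616×10⁴)² / 39.48 = 7.495×10²² m³.
a = 4.216×10⁷ m = 42163 km.
Altitude h = a − R = 42163 − 6371 = 35792 km.

h_sync ≈ 35800 km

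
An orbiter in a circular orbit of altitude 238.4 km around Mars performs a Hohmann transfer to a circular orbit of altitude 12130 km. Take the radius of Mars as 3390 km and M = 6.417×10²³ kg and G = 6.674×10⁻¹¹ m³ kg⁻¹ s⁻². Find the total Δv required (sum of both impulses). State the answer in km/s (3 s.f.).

Δv_total ≈ 1.58 km/s

μ = GM = 6.674×10⁻¹¹ × 6.417×10²³ = 4.283×10¹³ m³/s².
r₁ = 3390 + 238.4 = 3628.4 km = 3.6284×10⁶ m.
r₂ = 3390 + 12130 = 15520 km = 1.5520×10⁷ m.
Transfer ellipse a_t = (r₁ + r₂)/2 = 9.574×10⁶ m.
At r₁: circular v_c1 = √(μ/r₁) = 3436 m/s; transfer-periapsis v_p = √[μ(2/r₁ − 1/a_t)] = 4374 m/s.
Δv₁ = v_p − v_c1 = 938.6 m/s.
At r₂: circular v_c2 = √(μ/r₂) = 1661 m/s; transfer-apoapsis v_a = √[μ(2/r₂ − 1/a_t)] = 1023 m/s.
Δv₂ = v_c2 − v_a = 638.5 m/s.
Total Δv = Δv₁ + Δv₂ = 1577 m/s = 1.577 km/s.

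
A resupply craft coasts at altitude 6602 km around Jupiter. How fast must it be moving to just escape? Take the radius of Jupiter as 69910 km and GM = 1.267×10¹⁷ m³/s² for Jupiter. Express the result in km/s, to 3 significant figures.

v_esc ≈ 57.5 km/s

r = 69910 + 6602 = 76512 km = 7.6512×10⁷ m.
Escape speed v_esc = √(2μ/r) = √(2 × 1.267×10¹⁷ / 7.651×10⁷) = √(3.312×10⁹) = 57550 m/s.
= 57.55 km/s.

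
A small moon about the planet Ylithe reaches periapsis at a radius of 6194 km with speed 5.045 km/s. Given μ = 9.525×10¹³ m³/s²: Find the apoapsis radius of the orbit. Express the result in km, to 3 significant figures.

r_p = 6.194×10⁶ m.
Specific energy ε = v²/2 − μ/r = -2.652×10⁶ J/kg, so a = −μ/(2ε) = 1.796×10⁷ m.
The apsides satisfy r_p + r_a = 2a, so the apoapsis radius is 2a − r_p = 2.973×10⁷ m = 29725 km.

apoapsis radius ≈ 29700 km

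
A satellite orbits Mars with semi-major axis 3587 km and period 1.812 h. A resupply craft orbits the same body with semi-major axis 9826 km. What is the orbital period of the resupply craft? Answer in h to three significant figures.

Kepler's third law: T² ∝ a³, so T₂ = T₁ (a₂/a₁)^(3/2).
a₂/a₁ = 2.739, (a₂/a₁)^(3/2) = 4.534.
T₂ = 1.812 × 4.534 = 8.215 h.

T₂ ≈ 8.22 h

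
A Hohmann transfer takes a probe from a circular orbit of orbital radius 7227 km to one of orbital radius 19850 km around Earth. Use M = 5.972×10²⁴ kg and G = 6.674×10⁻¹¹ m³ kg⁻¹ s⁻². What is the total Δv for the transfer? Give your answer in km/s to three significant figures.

Δv_total ≈ 2.77 km/s

μ = GM = 6.674×10⁻¹¹ × 5.972×10²⁴ = 3.986×10¹⁴ m³/s².
r₁ = 7227 km = 7.227×10⁶ m.
r₂ = 19850 km = 1.985×10⁷ m.
Transfer ellipse a_t = (r₁ + r₂)/2 = 1.354×10⁷ m.
At r₁: circular v_c1 = √(μ/r₁) = 7426 m/s; transfer-perigee v_p = √[μ(2/r₁ − 1/a_t)] = 8992 m/s.
Δv₁ = v_p − v_c1 = 1566 m/s.
At r₂: circular v_c2 = √(μ/r₂) = 4481 m/s; transfer-apogee v_a = √[μ(2/r₂ − 1/a_t)] = 3274 m/s.
Δv₂ = v_c2 − v_a = 1207 m/s.
Total Δv = Δv₁ + Δv₂ = 2773 m/s = 2.773 km/s.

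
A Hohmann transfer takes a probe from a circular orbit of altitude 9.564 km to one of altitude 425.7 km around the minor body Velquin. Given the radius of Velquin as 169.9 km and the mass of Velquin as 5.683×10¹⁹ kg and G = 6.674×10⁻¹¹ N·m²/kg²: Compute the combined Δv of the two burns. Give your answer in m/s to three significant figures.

μ = GM = 6.674×10⁻¹¹ × 5.683×10¹⁹ = 3.793×10⁹ m³/s².
r₁ = 169.9 + 9.564 = 179.46 km = 1.7946×10⁵ m.
r₂ = 169.9 + 425.7 = 595.60 km = 5.9560×10⁵ m.
Transfer ellipse a_t = (r₁ + r₂)/2 = 3.875×10⁵ m.
At r₁: circular v_c1 = √(μ/r₁) = 145.4 m/s; transfer-periapsis v_p = √[μ(2/r₁ − 1/a_t)] = 180.2 m/s.
Δv₁ = v_p − v_c1 = 34.85 m/s.
At r₂: circular v_c2 = √(μ/r₂) = 79.80 m/s; transfer-apoapsis v_a = √[μ(2/r₂ − 1/a_t)] = 54.30 m/s.
Δv₂ = v_c2 − v_a = 25.50 m/s.
Total Δv = Δv₁ + Δv₂ = 60.34 m/s.

Δv_total ≈ 60.3 m/s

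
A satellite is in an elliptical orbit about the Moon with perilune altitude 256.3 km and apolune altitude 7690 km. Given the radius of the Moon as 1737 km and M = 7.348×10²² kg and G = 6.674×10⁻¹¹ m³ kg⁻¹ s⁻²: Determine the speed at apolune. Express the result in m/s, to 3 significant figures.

v ≈ 426 m/s

μ = GM = 6.674×10⁻¹¹ × 7.348×10²² = 4.904×10¹² m³/s².
r_p = 1737 + 256.3 = 1993.3 km = 1.9933×10⁶ m.
r_a = 1737 + 7690 = 9427.0 km = 9.4270×10⁶ m.
Semi-major axis a = (r_p + r_a)/2 = 5710.1 km = 5.710×10⁶ m.
Vis-viva: v² = μ(2/r − 1/a) = 4.904×10¹² × (2.122×10⁻⁷ − 1.751×10⁻⁷) = 1.816×10⁵ m²/s².
v = 426.1 m/s.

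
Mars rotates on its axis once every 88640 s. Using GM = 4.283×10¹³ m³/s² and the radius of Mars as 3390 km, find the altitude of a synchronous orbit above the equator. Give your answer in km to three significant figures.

A synchronous orbit has period T, so by Kepler's third law a = (μT²/4π²)^(1/3).
μT²/4π² = 4.283×10¹³ × (8.864×10⁴)² / 39.48 = 8.524×10²¹ m³.
a = 2.043×10⁷ m = 20428 km.
Altitude h = a − R = 20428 − 3390 = 17038 km.

h_sync ≈ 17000 km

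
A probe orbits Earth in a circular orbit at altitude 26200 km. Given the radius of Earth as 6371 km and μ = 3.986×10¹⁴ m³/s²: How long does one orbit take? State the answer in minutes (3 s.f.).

r = 6371 + 26200 = 32571 km = 3.2571×10⁷ m.
Kepler's third law: T = 2π√(r³/μ) = 2π√((3.257×10⁷)³ / 3.986×10¹⁴).
r³/μ = 8.669×10⁷ s², so T = 2π × 9.311×10³ = 5.850×10⁴ s.
Converting: 5.850×10⁴ s ÷ 60.00 = 975.0 minutes.

T ≈ 975 minutes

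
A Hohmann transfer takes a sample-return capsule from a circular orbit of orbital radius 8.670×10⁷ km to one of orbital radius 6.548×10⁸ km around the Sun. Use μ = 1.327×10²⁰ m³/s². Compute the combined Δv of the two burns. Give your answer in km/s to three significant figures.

Δv_total ≈ 20.2 km/s

r₁ = 8.670×10⁷ km = 8.670×10¹⁰ m.
r₂ = 6.548×10⁸ km = 6.548×10¹¹ m.
Transfer ellipse a_t = (r₁ + r₂)/2 = 3.708×10¹¹ m.
At r₁: circular v_c1 = √(μ/r₁) = 39120 m/s; transfer-perihelion v_p = √[μ(2/r₁ − 1/a_t)] = 51990 m/s.
Δv₁ = v_p − v_c1 = 12870 m/s.
At r₂: circular v_c2 = √(μ/r₂) = 14240 m/s; transfer-aphelion v_a = √[μ(2/r₂ − 1/a_t)] = 6884 m/s.
Δv₂ = v_c2 − v_a = 7352 m/s.
Total Δv = Δv₁ + Δv₂ = 20220 m/s = 20.22 km/s.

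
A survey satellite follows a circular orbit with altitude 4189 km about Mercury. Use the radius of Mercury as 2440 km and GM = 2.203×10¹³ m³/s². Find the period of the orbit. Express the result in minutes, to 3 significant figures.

r = 2440 + 4189 = 6629.0 km = 6.6290×10⁶ m.
Kepler's third law: T = 2π√(r³/μ) = 2π√((6.629×10⁶)³ / 2.203×10¹³).
r³/μ = 1.322×10⁷ s², so T = 2π × 3.636×10³ = 2.285×10⁴ s.
Converting: 2.285×10⁴ s ÷ 60.00 = 380.8 minutes.

T ≈ 381 minutes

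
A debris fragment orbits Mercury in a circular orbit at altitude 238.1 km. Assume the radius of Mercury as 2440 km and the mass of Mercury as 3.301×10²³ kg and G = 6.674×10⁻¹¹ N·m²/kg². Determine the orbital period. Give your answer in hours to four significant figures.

T ≈ 1.630 hours

μ = GM = 6.674×10⁻¹¹ × 3.301×10²³ = 2.203×10¹³ m³/s².
r = 2440 + 238.1 = 2678.1 km = 2.6781×10⁶ m.
Kepler's third law: T = 2π√(r³/μ) = 2π√((2.678×10⁶)³ / 2.203×10¹³).
r³/μ = 8.719×10⁵ s², so T = 2π × 9.337×10² = 5.867×10³ s.
Converting: 5.867×10³ s ÷ 3600 = 1.630 hours.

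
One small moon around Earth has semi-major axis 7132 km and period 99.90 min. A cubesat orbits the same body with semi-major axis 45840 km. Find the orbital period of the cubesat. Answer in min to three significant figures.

Kepler's third law: T² ∝ a³, so T₂ = T₁ (a₂/a₁)^(3/2).
a₂/a₁ = 6.427, (a₂/a₁)^(3/2) = 16.29.
T₂ = 99.90 × 16.29 = 1628 min.

T₂ ≈ 1630 min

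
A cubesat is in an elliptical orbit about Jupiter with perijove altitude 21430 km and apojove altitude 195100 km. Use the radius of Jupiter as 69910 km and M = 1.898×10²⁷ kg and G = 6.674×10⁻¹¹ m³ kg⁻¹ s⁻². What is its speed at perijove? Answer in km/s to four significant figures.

μ = GM = 6.674×10⁻¹¹ × 1.898×10²⁷ = 1.267×10¹⁷ m³/s².
r_p = 69910 + 21430 = 91340 km = 9.1340×10⁷ m.
r_a = 69910 + 195100 = 265010 km = 2.6501×10⁸ m.
Semi-major axis a = (r_p + r_a)/2 = 1.7818×10⁵ km = 1.782×10⁸ m.
Vis-viva: v² = μ(2/r − 1/a) = 1.267×10¹⁷ × (2.190×10⁻⁸ − 5.612×10⁻⁹) = 2.063×10⁹ m²/s².
v = 45420 m/s = 45.42 km/s.

v ≈ 45.42 km/s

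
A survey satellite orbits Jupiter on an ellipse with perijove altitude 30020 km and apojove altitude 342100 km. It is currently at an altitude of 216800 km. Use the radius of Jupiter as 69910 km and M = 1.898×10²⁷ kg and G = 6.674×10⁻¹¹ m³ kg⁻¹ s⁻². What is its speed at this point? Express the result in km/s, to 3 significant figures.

μ = GM = 6.674×10⁻¹¹ × 1.898×10²⁷ = 1.267×10¹⁷ m³/s².
r_p = 69910 + 30020 = 99930 km = 9.9930×10⁷ m.
r_a = 69910 + 342100 = 412010 km = 4.1201×10⁸ m.
r = 69910 + 216800 = 2.8671×10⁵ km = 2.867×10⁸ m.
Semi-major axis a = (r_p + r_a)/2 = 2.5597×10⁵ km = 2.560×10⁸ m.
Vis-viva: v² = μ(2/r − 1/a) = 1.267×10¹⁷ × (6.976×10⁻⁹ − 3.907×10⁻⁹) = 3.888×10⁸ m²/s².
v = 19720 m/s = 19.72 km/s.

v ≈ 19.7 km/s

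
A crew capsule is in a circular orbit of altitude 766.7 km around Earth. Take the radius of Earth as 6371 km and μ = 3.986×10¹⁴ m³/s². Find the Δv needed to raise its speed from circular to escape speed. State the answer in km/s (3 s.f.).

Δv ≈ 3.10 km/s

r = 6371 + 766.7 = 7137.7 km = 7.1377×10⁶ m.
Circular speed v_c = √(μ/r) = 7473 m/s.
Escape speed v_esc = √(2μ/r) = √2 × v_c = 10570 m/s.
Δv = v_esc − v_c = 3095 m/s = 3.095 km/s.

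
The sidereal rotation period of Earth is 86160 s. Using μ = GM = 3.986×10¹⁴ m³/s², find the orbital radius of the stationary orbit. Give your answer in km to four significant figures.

r_sync ≈ 42160 km

A synchronous orbit has period T, so by Kepler's third law a = (μT²/4π²)^(1/3).
μT²/4π² = 3.986×10¹⁴ × (8.616×10⁴)² / 39.48 = 7.495×10²² m³.
a = 4.216×10⁷ m = 42163 km.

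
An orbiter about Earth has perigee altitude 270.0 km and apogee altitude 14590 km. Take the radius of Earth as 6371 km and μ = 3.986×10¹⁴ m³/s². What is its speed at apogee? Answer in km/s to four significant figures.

r_p = 6371 + 270.0 = 6641.0 km = 6.6410×10⁶ m.
r_a = 6371 + 14590 = 20961 km = 2.0961×10⁷ m.
Semi-major axis a = (r_p + r_a)/2 = 13801 km = 1.380×10⁷ m.
Vis-viva: v² = μ(2/r − 1/a) = 3.986×10¹⁴ × (9.542×10⁻⁸ − 7.246×10⁻⁸) = 9.151×10⁶ m²/s².
v = 3025 m/s = 3.025 km/s.

v ≈ 3.025 km/s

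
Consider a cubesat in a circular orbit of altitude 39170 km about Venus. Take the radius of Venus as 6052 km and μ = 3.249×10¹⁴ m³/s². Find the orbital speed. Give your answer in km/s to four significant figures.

r = 6052 + 39170 = 45222 km = 4.5222×10⁷ m.
For a circular orbit v = √(μ/r) = √(3.249×10¹⁴ / 4.522×10⁷) = √(7.185×10⁶) = 2680 m/s.
That is 2.680 km/s.

v ≈ 2.680 km/s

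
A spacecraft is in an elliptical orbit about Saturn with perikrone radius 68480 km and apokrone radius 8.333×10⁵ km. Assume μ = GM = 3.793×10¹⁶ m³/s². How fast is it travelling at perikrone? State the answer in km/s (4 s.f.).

v ≈ 31.99 km/s

Semi-major axis a = (r_p + r_a)/2 = 4.5089×10⁵ km = 4.509×10⁸ m.
Vis-viva: v² = μ(2/r − 1/a) = 3.793×10¹⁶ × (2.921×10⁻⁸ − 2.218×10⁻⁹) = 1.024×10⁹ m²/s².
v = 31990 m/s = 31.99 km/s.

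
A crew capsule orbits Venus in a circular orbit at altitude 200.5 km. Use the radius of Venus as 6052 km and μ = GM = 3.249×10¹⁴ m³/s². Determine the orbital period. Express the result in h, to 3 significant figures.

r = 6052 + 200.5 = 6252.5 km = 6.2525×10⁶ m.
Kepler's third law: T = 2π√(r³/μ) = 2π√((6.252×10⁶)³ / 3.249×10¹⁴).
r³/μ = 7.523×10⁵ s², so T = 2π × 8.674×10² = 5.450×10³ s.
Converting: 5.450×10³ s ÷ 3600 = 1.514 h.

T ≈ 1.51 h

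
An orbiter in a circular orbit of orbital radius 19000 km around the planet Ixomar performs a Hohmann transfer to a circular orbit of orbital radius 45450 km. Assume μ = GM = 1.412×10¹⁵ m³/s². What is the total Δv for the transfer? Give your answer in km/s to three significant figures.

Δv_total ≈ 2.91 km/s

r₁ = 19000 km = 1.900×10⁷ m.
r₂ = 45450 km = 4.545×10⁷ m.
Transfer ellipse a_t = (r₁ + r₂)/2 = 3.222×10⁷ m.
At r₁: circular v_c1 = √(μ/r₁) = 8621 m/s; transfer-periapsis v_p = √[μ(2/r₁ − 1/a_t)] = 10240 m/s.
Δv₁ = v_p − v_c1 = 1617 m/s.
At r₂: circular v_c2 = √(μ/r₂) = 5574 m/s; transfer-apoapsis v_a = √[μ(2/r₂ − 1/a_t)] = 4280 m/s.
Δv₂ = v_c2 − v_a = 1294 m/s.
Total Δv = Δv₁ + Δv₂ = 2911 m/s = 2.911 km/s.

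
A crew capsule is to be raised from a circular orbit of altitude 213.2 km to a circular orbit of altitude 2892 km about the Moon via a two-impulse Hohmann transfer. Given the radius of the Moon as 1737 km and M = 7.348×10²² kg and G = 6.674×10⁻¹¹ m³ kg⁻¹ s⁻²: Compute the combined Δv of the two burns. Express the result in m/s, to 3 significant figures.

Δv_total ≈ 532 m/s

μ = GM = 6.674×10⁻¹¹ × 7.348×10²² = 4.904×10¹² m³/s².
r₁ = 1737 + 213.2 = 1950.2 km = 1.9502×10⁶ m.
r₂ = 1737 + 2892 = 4629.0 km = 4.6290×10⁶ m.
Transfer ellipse a_t = (r₁ + r₂)/2 = 3.290×10⁶ m.
At r₁: circular v_c1 = √(μ/r₁) = 1586 m/s; transfer-perilune v_p = √[μ(2/r₁ − 1/a_t)] = 1881 m/s.
Δv₁ = v_p − v_c1 = 295.3 m/s.
At r₂: circular v_c2 = √(μ/r₂) = 1029 m/s; transfer-apolune v_a = √[μ(2/r₂ − 1/a_t)] = 792.5 m/s.
Δv₂ = v_c2 − v_a = 236.8 m/s.
Total Δv = Δv₁ + Δv₂ = 532.1 m/s.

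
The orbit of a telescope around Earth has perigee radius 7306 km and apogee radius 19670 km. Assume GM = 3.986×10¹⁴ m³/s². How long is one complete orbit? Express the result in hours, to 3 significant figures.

T ≈ 4.33 hours

Semi-major axis a = (r_p + r_a)/2 = (7306.0 + 19670)/2 = 13488 km = 1.349×10⁷ m.
By Kepler's third law T = 2π√(a³/μ) = 2π × 2.481×10³ = 1.559×10⁴ s.
= 4.330 hours.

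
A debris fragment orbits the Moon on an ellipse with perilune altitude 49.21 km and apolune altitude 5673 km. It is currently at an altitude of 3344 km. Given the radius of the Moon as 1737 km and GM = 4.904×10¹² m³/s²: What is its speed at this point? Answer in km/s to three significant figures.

v ≈ 0.929 km/s

r_p = 1737 + 49.21 = 1786.2 km = 1.7862×10⁶ m.
r_a = 1737 + 5673 = 7410.0 km = 7.4100×10⁶ m.
r = 1737 + 3344 = 5081.0 km = 5.081×10⁶ m.
Semi-major axis a = (r_p + r_a)/2 = 4598.1 km = 4.598×10⁶ m.
Vis-viva: v² = μ(2/r − 1/a) = 4.904×10¹² × (3.936×10⁻⁷ − 2.175×10⁻⁷) = 8.638×10⁵ m²/s².
v = 929.4 m/s = 0.9294 km/s.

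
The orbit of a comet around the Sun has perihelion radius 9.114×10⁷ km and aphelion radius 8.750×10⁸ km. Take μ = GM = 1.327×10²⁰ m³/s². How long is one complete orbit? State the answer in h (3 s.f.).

Semi-major axis a = (r_p + r_a)/2 = (9.1140×10⁷ + 8.7500×10⁸)/2 = 4.8307×10⁸ km = 4.831×10¹¹ m.
By Kepler's third law T = 2π√(a³/μ) = 2π × 2.915×10⁷ = 1.831×10⁸ s.
= 50870 h.

T ≈ 50900 h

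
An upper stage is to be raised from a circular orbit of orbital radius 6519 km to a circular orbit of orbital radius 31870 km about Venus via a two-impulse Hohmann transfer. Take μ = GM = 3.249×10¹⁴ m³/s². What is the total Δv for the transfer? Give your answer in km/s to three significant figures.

Δv_total ≈ 3.37 km/s

r₁ = 6519 km = 6.519×10⁶ m.
r₂ = 31870 km = 3.187×10⁷ m.
Transfer ellipse a_t = (r₁ + r₂)/2 = 1.919×10⁷ m.
At r₁: circular v_c1 = √(μ/r₁) = 7060 m/s; transfer-periapsis v_p = √[μ(2/r₁ − 1/a_t)] = 9097 m/s.
Δv₁ = v_p − v_c1 = 2037 m/s.
At r₂: circular v_c2 = √(μ/r₂) = 3193 m/s; transfer-apoapsis v_a = √[μ(2/r₂ − 1/a_t)] = 1861 m/s.
Δv₂ = v_c2 − v_a = 1332 m/s.
Total Δv = Δv₁ + Δv₂ = 3369 m/s = 3.369 km/s.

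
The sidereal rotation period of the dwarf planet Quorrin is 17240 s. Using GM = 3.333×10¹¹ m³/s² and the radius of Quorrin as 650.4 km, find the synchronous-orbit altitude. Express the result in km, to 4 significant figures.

h_sync ≈ 708.5 km

A synchronous orbit has period T, so by Kepler's third law a = (μT²/4π²)^(1/3).
μT²/4π² = 3.333×10¹¹ × (1.724×10⁴)² / 39.48 = 2.509×10¹⁸ m³.
a = 1.359×10⁶ m = 1358.9 km.
Altitude h = a − R = 1358.9 − 650.4 = 708.49 km.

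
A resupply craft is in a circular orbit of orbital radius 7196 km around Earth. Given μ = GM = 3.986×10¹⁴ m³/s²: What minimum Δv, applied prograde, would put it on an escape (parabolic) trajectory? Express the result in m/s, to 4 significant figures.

r = 7196 km = 7.196×10⁶ m.
Circular speed v_c = √(μ/r) = 7443 m/s.
Escape speed v_esc = √(2μ/r) = √2 × v_c = 10530 m/s.
Δv = v_esc − v_c = 3083 m/s.

Δv ≈ 3083 m/s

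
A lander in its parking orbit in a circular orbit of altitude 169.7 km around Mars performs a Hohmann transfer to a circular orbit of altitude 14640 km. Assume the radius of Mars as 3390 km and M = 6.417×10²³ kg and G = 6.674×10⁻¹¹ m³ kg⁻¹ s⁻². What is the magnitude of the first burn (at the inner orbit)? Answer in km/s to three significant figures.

Δv ≈ 1.01 km/s

μ = GM = 6.674×10⁻¹¹ × 6.417×10²³ = 4.283×10¹³ m³/s².
r₁ = 3390 + 169.7 = 3559.7 km = 3.5597×10⁶ m.
r₂ = 3390 + 14640 = 18030 km = 1.8030×10⁷ m.
Transfer ellipse a_t = (r₁ + r₂)/2 = 1.079×10⁷ m.
At r₁: circular v_c1 = √(μ/r₁) = 3469 m/s; transfer-periapsis v_p = √[μ(2/r₁ − 1/a_t)] = 4483 m/s.
Δv₁ = v_p − v_c1 = 1014 m/s.
= 1.014 km/s.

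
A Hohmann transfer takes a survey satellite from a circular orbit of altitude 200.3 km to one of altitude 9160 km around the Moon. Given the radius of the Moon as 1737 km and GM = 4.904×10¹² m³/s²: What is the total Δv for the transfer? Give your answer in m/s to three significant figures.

r₁ = 1737 + 200.3 = 1937.3 km = 1.9373×10⁶ m.
r₂ = 1737 + 9160 = 10897 km = 1.0897×10⁷ m.
Transfer ellipse a_t = (r₁ + r₂)/2 = 6.417×10⁶ m.
At r₁: circular v_c1 = √(μ/r₁) = 1591 m/s; transfer-perilune v_p = √[μ(2/r₁ − 1/a_t)] = 2073 m/s.
Δv₁ = v_p − v_c1 = 482.3 m/s.
At r₂: circular v_c2 = √(μ/r₂) = 670.8 m/s; transfer-apolune v_a = √[μ(2/r₂ − 1/a_t)] = 368.6 m/s.
Δv₂ = v_c2 − v_a = 302.2 m/s.
Total Δv = Δv₁ + Δv₂ = 784.5 m/s.

Δv_total ≈ 785 m/s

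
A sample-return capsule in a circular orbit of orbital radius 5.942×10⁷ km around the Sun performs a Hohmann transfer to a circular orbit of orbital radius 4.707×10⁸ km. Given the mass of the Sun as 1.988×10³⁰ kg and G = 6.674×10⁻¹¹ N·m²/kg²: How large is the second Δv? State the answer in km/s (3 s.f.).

μ = GM = 6.674×10⁻¹¹ × 1.988×10³⁰ = 1.327×10²⁰ m³/s².
r₁ = 5.942×10⁷ km = 5.942×10¹⁰ m.
r₂ = 4.707×10⁸ km = 4.707×10¹¹ m.
Transfer ellipse a_t = (r₁ + r₂)/2 = 2.651×10¹¹ m.
At r₁: circular v_c1 = √(μ/r₁) = 47250 m/s; transfer-perihelion v_p = √[μ(2/r₁ − 1/a_t)] = 62970 m/s.
At r₂: circular v_c2 = √(μ/r₂) = 16790 m/s; transfer-aphelion v_a = √[μ(2/r₂ − 1/a_t)] = 7949 m/s.
Δv₂ = v_c2 − v_a = 8840 m/s.
= 8.840 km/s.

Δv ≈ 8.84 km/s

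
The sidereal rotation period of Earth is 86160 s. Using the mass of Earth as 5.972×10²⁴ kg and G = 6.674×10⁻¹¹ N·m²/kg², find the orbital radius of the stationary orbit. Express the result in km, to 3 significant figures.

μ = GM = 6.674×10⁻¹¹ × 5.972×10²⁴ = 3.986×10¹⁴ m³/s².
A synchronous orbit has period T, so by Kepler's third law a = (μT²/4π²)^(1/3).
μT²/4π² = 3.986×10¹⁴ × (8.616×10⁴)² / 39.48 = 7.495×10²² m³.
a = 4.216×10⁷ m = 42162 km.

r_sync ≈ 42200 km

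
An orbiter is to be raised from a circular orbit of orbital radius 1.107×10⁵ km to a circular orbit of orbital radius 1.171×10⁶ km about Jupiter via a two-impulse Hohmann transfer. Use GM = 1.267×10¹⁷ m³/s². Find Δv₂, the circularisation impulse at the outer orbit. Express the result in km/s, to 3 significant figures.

r₁ = 1.107×10⁵ km = 1.107×10⁸ m.
r₂ = 1.171×10⁶ km = 1.171×10⁹ m.
Transfer ellipse a_t = (r₁ + r₂)/2 = 6.408×10⁸ m.
At r₁: circular v_c1 = √(μ/r₁) = 33830 m/s; transfer-perijove v_p = √[μ(2/r₁ − 1/a_t)] = 45730 m/s.
At r₂: circular v_c2 = √(μ/r₂) = 10400 m/s; transfer-apojove v_a = √[μ(2/r₂ − 1/a_t)] = 4323 m/s.
Δv₂ = v_c2 − v_a = 6079 m/s.
= 6.079 km/s.

Δv ≈ 6.08 km/s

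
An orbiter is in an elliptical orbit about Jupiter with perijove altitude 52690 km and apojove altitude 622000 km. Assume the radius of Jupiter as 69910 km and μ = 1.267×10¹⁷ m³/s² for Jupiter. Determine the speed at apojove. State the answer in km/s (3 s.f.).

r_p = 69910 + 52690 = 122600 km = 1.2260×10⁸ m.
r_a = 69910 + 622000 = 691910 km = 6.9191×10⁸ m.
Semi-major axis a = (r_p + r_a)/2 = 4.0726×10⁵ km = 4.073×10⁸ m.
Vis-viva: v² = μ(2/r − 1/a) = 1.267×10¹⁷ × (2.891×10⁻⁹ − 2.455×10⁻⁹) = 5.513×10⁷ m²/s².
v = 7425 m/s = 7.425 km/s.

v ≈ 7.42 km/s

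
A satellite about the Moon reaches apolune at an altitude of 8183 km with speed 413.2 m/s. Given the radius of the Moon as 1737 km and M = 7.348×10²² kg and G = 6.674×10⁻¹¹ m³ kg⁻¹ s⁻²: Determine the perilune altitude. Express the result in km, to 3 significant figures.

perilune altitude ≈ 334 km

μ = GM = 6.674×10⁻¹¹ × 7.348×10²² = 4.904×10¹² m³/s².
r_a = 1737 + 8183 = 9920.0 km = 9.920×10⁶ m.
Specific energy ε = v²/2 − μ/r = -4.090×10⁵ J/kg, so a = −μ/(2ε) = 5.995×10⁶ m.
The apsides satisfy r_p + r_a = 2a, so the perilune radius is 2a − r_a = 2.071×10⁶ m = 2070.6 km.
Perilune altitude = 2070.6 − 1737 = 333.55 km.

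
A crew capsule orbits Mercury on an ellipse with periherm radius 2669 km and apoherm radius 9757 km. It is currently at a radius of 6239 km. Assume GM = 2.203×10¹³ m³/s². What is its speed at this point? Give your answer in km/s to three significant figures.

v ≈ 1.88 km/s

Semi-major axis a = (r_p + r_a)/2 = 6213.0 km = 6.213×10⁶ m.
Vis-viva: v² = μ(2/r − 1/a) = 2.203×10¹³ × (3.206×10⁻⁷ − 1.610×10⁻⁷) = 3.516×10⁶ m²/s².
v = 1875 m/s = 1.875 km/s.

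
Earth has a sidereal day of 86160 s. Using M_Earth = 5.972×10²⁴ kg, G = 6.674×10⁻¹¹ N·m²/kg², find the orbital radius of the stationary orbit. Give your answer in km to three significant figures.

μ = GM = 6.674×10⁻¹¹ × 5.972×10²⁴ = 3.986×10¹⁴ m³/s².
A synchronous orbit has period T, so by Kepler's third law a = (μT²/4π²)^(1/3).
μT²/4π² = 3.986×10¹⁴ × (8.616×10⁴)² / 39.48 = 7.495×10²² m³.
a = 4.216×10⁷ m = 42162 km.

r_sync ≈ 42200 km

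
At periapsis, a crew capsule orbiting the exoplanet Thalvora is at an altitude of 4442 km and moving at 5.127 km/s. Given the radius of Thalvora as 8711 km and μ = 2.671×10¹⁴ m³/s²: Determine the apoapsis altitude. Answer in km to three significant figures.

apoapsis altitude ≈ 15400 km

r_p = 8711 + 4442 = 13153 km = 1.315×10⁷ m.
Specific energy ε = v²/2 − μ/r = -7.164×10⁶ J/kg, so a = −μ/(2ε) = 1.864×10⁷ m.
The apsides satisfy r_p + r_a = 2a, so the apoapsis radius is 2a − r_p = 2.413×10⁷ m = 24130 km.
Apoapsis altitude = 24130 − 8711 = 15419 km.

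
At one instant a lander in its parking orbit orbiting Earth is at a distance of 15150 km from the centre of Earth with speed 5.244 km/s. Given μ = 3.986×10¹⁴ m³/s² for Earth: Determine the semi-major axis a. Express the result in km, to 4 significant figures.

a ≈ 15870 km

r = 1.515×10⁷ m.
Specific orbital energy ε = v²/2 − μ/r = (5244)²/2 − 3.986×10¹⁴/1.515×10⁷ = -1.256×10⁷ J/kg.
Since ε = −μ/(2a), a = −μ/(2ε) = 1.587×10⁷ m = 15867 km.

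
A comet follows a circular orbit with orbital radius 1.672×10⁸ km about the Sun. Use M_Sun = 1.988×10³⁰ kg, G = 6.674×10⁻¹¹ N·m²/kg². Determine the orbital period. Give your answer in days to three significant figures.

T ≈ 432 days

μ = GM = 6.674×10⁻¹¹ × 1.988×10³⁰ = 1.327×10²⁰ m³/s².
r = 1.672×10⁸ km = 1.672×10¹¹ m.
Kepler's third law: T = 2π√(r³/μ) = 2π√((1.672×10¹¹)³ / 1.327×10²⁰).
r³/μ = 3.523×10¹³ s², so T = 2π × 5.935×10⁶ = 3.729×10⁷ s.
Converting: 3.729×10⁷ s ÷ 86400 = 431.6 days.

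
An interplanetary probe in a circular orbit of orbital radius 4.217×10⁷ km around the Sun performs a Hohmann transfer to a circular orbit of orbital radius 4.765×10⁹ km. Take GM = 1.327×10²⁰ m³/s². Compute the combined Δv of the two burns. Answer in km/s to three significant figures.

r₁ = 4.217×10⁷ km = 4.217×10¹⁰ m.
r₂ = 4.765×10⁹ km = 4.765×10¹² m.
Transfer ellipse a_t = (r₁ + r₂)/2 = 2.404×10¹² m.
At r₁: circular v_c1 = √(μ/r₁) = 56100 m/s; transfer-perihelion v_p = √[μ(2/r₁ − 1/a_t)] = 78980 m/s.
Δv₁ = v_p − v_c1 = 22890 m/s.
At r₂: circular v_c2 = √(μ/r₂) = 5277 m/s; transfer-aphelion v_a = √[μ(2/r₂ − 1/a_t)] = 699.0 m/s.
Δv₂ = v_c2 − v_a = 4578 m/s.
Total Δv = Δv₁ + Δv₂ = 27470 m/s = 27.47 km/s.

Δv_total ≈ 27.5 km/s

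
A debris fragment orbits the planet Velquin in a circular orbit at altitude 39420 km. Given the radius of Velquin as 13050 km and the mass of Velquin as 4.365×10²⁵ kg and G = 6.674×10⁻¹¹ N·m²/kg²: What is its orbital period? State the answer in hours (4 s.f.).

T ≈ 12.29 hours

μ = GM = 6.674×10⁻¹¹ × 4.365×10²⁵ = 2.913×10¹⁵ m³/s².
r = 13050 + 39420 = 52470 km = 5.2470×10⁷ m.
Kepler's third law: T = 2π√(r³/μ) = 2π√((5.247×10⁷)³ / 2.913×10¹⁵).
r³/μ = 4.959×10⁷ s², so T = 2π × 7.042×10³ = 4.424×10⁴ s.
Converting: 4.424×10⁴ s ÷ 3600 = 12.29 hours.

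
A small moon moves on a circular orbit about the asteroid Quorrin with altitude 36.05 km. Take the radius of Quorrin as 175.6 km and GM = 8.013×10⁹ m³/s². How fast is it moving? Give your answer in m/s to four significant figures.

v ≈ 194.6 m/s

r = 175.6 + 36.05 = 211.65 km = 2.1165×10⁵ m.
For a circular orbit v = √(μ/r) = √(8.013×10⁹ / 2.116×10⁵) = √(3.786×10⁴) = 194.6 m/s.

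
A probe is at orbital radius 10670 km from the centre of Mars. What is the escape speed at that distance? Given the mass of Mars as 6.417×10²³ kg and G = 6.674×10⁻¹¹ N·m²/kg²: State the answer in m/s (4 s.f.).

μ = GM = 6.674×10⁻¹¹ × 6.417×10²³ = 4.283×10¹³ m³/s².
r = 10670 km = 1.067×10⁷ m.
Escape speed v_esc = √(2μ/r) = √(2 × 4.283×10¹³ / 1.067×10⁷) = √(8.028×10⁶) = 2833 m/s.

v_esc ≈ 2833 m/s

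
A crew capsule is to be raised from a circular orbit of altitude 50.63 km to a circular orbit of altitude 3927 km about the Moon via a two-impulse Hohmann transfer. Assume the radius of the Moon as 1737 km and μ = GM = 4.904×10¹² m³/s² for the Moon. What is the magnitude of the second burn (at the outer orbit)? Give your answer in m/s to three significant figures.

Δv ≈ 286 m/s

r₁ = 1737 + 50.63 = 1787.6 km = 1.7876×10⁶ m.
r₂ = 1737 + 3927 = 5664.0 km = 5.6640×10⁶ m.
Transfer ellipse a_t = (r₁ + r₂)/2 = 3.726×10⁶ m.
At r₁: circular v_c1 = √(μ/r₁) = 1656 m/s; transfer-perilune v_p = √[μ(2/r₁ − 1/a_t)] = 2042 m/s.
At r₂: circular v_c2 = √(μ/r₂) = 930.5 m/s; transfer-apolune v_a = √[μ(2/r₂ − 1/a_t)] = 644.5 m/s.
Δv₂ = v_c2 − v_a = 286.0 m/s.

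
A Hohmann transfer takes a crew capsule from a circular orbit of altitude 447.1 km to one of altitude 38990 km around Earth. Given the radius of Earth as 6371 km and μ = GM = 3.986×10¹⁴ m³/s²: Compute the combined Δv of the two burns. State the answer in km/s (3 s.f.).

r₁ = 6371 + 447.1 = 6818.1 km = 6.8181×10⁶ m.
r₂ = 6371 + 38990 = 45361 km = 4.5361×10⁷ m.
Transfer ellipse a_t = (r₁ + r₂)/2 = 2.609×10⁷ m.
At r₁: circular v_c1 = √(μ/r₁) = 7646 m/s; transfer-perigee v_p = √[μ(2/r₁ − 1/a_t)] = 10080 m/s.
Δv₁ = v_p − v_c1 = 2436 m/s.
At r₂: circular v_c2 = √(μ/r₂) = 2964 m/s; transfer-apogee v_a = √[μ(2/r₂ − 1/a_t)] = 1515 m/s.
Δv₂ = v_c2 − v_a = 1449 m/s.
Total Δv = Δv₁ + Δv₂ = 3885 m/s = 3.885 km/s.

Δv_total ≈ 3.88 km/s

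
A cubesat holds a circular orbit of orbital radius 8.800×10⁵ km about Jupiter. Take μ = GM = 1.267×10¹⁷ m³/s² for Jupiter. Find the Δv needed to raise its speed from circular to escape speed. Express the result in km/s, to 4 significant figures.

r = 8.800×10⁵ km = 8.800×10⁸ m.
Circular speed v_c = √(μ/r) = 12000 m/s.
Escape speed v_esc = √(2μ/r) = √2 × v_c = 16970 m/s.
Δv = v_esc − v_c = 4970 m/s = 4.970 km/s.

Δv ≈ 4.970 km/s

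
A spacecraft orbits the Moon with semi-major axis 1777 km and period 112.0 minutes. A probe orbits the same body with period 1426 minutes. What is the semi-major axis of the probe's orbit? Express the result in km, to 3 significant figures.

a₂ ≈ 9690 km

Kepler's third law: a³ ∝ T², so a₂ = a₁ (T₂/T₁)^(2/3).
T₂/T₁ = 12.73, (T₂/T₁)^(2/3) = 5.453.
a₂ = 1777 × 5.453 = 9689 km.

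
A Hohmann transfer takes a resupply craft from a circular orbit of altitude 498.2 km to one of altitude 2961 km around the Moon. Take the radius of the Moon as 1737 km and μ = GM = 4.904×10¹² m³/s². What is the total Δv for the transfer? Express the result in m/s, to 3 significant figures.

Δv_total ≈ 444 m/s

r₁ = 1737 + 498.2 = 2235.2 km = 2.2352×10⁶ m.
r₂ = 1737 + 2961 = 4698.0 km = 4.6980×10⁶ m.
Transfer ellipse a_t = (r₁ + r₂)/2 = 3.467×10⁶ m.
At r₁: circular v_c1 = √(μ/r₁) = 1481 m/s; transfer-perilune v_p = √[μ(2/r₁ − 1/a_t)] = 1724 m/s.
Δv₁ = v_p − v_c1 = 243.1 m/s.
At r₂: circular v_c2 = √(μ/r₂) = 1022 m/s; transfer-apolune v_a = √[μ(2/r₂ − 1/a_t)] = 820.4 m/s.
Δv₂ = v_c2 − v_a = 201.3 m/s.
Total Δv = Δv₁ + Δv₂ = 444.4 m/s.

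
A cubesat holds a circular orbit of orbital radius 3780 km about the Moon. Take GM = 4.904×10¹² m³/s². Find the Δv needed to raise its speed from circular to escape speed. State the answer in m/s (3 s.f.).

Δv ≈ 472 m/s

r = 3780 km = 3.780×10⁶ m.
Circular speed v_c = √(μ/r) = 1139 m/s.
Escape speed v_esc = √(2μ/r) = √2 × v_c = 1611 m/s.
Δv = v_esc − v_c = 471.8 m/s.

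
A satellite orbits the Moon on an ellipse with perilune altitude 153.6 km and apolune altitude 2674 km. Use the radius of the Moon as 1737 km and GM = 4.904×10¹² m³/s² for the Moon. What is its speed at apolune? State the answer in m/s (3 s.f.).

v ≈ 817 m/s

r_p = 1737 + 153.6 = 1890.6 km = 1.8906×10⁶ m.
r_a = 1737 + 2674 = 4411.0 km = 4.4110×10⁶ m.
Semi-major axis a = (r_p + r_a)/2 = 3150.8 km = 3.151×10⁶ m.
Vis-viva: v² = μ(2/r − 1/a) = 4.904×10¹² × (4.534×10⁻⁷ − 3.174×10⁻⁷) = 6.671×10⁵ m²/s².
v = 816.8 m/s.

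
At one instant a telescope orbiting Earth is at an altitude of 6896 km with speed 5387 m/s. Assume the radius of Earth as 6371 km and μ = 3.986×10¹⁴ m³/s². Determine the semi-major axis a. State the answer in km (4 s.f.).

a ≈ 12830 km

r = 6371 + 6896 = 13267 km = 1.327×10⁷ m.
Vis-viva rearranged: 1/a = 2/r − v²/μ = 1.507×10⁻⁷ − 7.280×10⁻⁸ = 7.795×10⁻⁸ m⁻¹.
a = 1.283×10⁷ m = 12829 km.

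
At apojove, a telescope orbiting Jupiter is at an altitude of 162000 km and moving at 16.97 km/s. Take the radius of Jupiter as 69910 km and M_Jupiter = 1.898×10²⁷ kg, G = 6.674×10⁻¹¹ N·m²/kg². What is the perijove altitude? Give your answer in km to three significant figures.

perijove altitude ≈ 13100 km

μ = GM = 6.674×10⁻¹¹ × 1.898×10²⁷ = 1.267×10¹⁷ m³/s².
r_a = 69910 + 162000 = 2.3191×10⁵ km = 2.319×10⁸ m.
Specific energy ε = v²/2 − μ/r = -4.022×10⁸ J/kg, so a = −μ/(2ε) = 1.575×10⁸ m.
The apsides satisfy r_p + r_a = 2a, so the perijove radius is 2a − r_a = 8.302×10⁷ m = 83021 km.
Perijove altitude = 83021 − 69910 = 13111 km.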